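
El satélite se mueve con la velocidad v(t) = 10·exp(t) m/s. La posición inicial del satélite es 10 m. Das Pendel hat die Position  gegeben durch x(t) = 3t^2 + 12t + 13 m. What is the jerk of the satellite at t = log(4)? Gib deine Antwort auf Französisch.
Pour résoudre ceci, nous devons prendre 2 dérivées de notre équation de la vitesse v(t) = 10·exp(t). En prenant d/dt de v(t), nous trouvons a(t) = 10·exp(t). La dérivée de l'accélération donne le jerk: j(t) = 10·exp(t). Nous avons le jerk j(t) = 10·exp(t). En substituant t = log(4): j(log(4)) = 40.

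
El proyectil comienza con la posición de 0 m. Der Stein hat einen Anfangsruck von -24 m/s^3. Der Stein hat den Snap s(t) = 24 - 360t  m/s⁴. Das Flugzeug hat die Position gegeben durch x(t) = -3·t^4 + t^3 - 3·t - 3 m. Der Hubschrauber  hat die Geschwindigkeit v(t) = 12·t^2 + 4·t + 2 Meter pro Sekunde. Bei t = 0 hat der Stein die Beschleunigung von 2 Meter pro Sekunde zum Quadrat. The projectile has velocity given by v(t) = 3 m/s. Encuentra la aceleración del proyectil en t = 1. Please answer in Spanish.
Partiendo de la velocidad v(t) = 3, tomamos 1 derivada. Derivando la velocidad, obtenemos la aceleración: a(t) = 0. De la ecuación de la aceleración a(t) = 0, sustituimos t = 1 para obtener a = 0.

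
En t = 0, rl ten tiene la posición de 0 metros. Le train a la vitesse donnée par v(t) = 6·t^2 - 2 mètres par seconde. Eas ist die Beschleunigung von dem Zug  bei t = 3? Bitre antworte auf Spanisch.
Para resolver esto, necesitamos tomar 1 derivada de nuestra ecuación de la velocidad v(t) = 6·t^2 - 2. Derivando la velocidad, obtenemos la aceleración: a(t) = 12·t. De la ecuación de la aceleración a(t) = 12·t, sustituimos t = 3 para obtener a = 36.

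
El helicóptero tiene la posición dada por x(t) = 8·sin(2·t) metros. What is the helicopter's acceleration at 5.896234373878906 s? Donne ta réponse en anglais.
To solve this, we need to take 2 derivatives of our position equation x(t) = 8·sin(2·t). Taking d/dt of x(t), we find v(t) = 16·cos(2·t). Differentiating velocity, we get acceleration: a(t) = -32·sin(2·t). Using a(t) = -32·sin(2·t) and substituting t = 5.896234373878906, we find a = 22.3657959684285.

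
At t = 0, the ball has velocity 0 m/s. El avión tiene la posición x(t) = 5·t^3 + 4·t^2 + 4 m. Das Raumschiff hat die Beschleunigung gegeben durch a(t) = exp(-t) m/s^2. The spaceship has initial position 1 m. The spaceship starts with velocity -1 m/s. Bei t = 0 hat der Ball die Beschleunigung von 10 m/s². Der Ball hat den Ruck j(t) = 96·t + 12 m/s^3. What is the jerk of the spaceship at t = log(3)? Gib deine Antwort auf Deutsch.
Um dies zu lösen, müssen wir 1 Ableitung unserer Gleichung für die Beschleunigung a(t) = exp(-t) nehmen. Durch Ableiten von der Beschleunigung erhalten wir den Ruck: j(t) = -exp(-t). Mit j(t) = -exp(-t) und Einsetzen von t = log(3), finden wir j = -1/3.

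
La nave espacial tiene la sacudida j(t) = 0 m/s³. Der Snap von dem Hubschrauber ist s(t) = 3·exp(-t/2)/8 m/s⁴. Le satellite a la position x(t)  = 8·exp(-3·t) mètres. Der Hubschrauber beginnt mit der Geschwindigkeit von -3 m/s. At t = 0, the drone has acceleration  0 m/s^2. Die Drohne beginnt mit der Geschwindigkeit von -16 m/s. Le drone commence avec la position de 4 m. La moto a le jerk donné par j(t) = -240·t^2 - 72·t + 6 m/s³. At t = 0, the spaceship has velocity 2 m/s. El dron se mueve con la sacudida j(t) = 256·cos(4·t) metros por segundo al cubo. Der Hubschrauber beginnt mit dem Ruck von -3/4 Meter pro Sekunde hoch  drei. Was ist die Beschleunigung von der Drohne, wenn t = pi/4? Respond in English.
To solve this, we need to take 1 integral of our jerk equation j(t) = 256·cos(4·t). The integral of jerk, with a(0) = 0, gives acceleration: a(t) = 64·sin(4·t). We have acceleration a(t) = 64·sin(4·t). Substituting t = pi/4: a(pi/4) = 0.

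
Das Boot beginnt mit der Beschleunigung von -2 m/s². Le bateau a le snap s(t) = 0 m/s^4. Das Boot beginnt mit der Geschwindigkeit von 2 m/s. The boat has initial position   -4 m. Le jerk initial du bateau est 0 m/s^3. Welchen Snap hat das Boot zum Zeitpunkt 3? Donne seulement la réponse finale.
s(3) = 0.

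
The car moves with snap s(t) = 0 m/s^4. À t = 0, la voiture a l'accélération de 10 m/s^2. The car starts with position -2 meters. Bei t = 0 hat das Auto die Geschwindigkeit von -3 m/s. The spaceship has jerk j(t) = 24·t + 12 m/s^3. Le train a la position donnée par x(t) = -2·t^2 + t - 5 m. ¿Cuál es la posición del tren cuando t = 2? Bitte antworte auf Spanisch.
Usando x(t) = -2·t^2 + t - 5 y sustituyendo t = 2, encontramos x = -11.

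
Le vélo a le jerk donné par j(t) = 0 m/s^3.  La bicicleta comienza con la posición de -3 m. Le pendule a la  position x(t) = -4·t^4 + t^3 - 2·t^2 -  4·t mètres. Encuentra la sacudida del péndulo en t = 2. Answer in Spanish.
Para resolver esto, necesitamos tomar 3 derivadas de nuestra ecuación de la posición x(t) = -4·t^4 + t^3 - 2·t^2 - 4·t. Tomando d/dt de x(t), encontramos v(t) = -16·t^3 + 3·t^2 - 4·t - 4. Derivando la velocidad, obtenemos la aceleración: a(t) = -48·t^2 + 6·t - 4. La derivada de la aceleración da la sacudida: j(t) = 6 - 96·t. De la ecuación de la sacudida j(t) = 6 - 96·t, sustituimos t = 2 para obtener j = -186.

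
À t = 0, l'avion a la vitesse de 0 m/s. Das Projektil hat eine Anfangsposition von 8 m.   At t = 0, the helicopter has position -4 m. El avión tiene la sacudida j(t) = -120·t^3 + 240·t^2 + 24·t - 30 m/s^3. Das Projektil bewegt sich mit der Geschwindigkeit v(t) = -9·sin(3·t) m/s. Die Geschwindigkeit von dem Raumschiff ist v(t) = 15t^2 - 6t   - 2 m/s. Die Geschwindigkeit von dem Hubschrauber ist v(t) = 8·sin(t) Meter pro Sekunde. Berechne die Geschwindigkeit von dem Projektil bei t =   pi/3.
Wir haben die Geschwindigkeit v(t) = -9·sin(3·t). Durch Einsetzen von t = pi/3: v(pi/3) = 0.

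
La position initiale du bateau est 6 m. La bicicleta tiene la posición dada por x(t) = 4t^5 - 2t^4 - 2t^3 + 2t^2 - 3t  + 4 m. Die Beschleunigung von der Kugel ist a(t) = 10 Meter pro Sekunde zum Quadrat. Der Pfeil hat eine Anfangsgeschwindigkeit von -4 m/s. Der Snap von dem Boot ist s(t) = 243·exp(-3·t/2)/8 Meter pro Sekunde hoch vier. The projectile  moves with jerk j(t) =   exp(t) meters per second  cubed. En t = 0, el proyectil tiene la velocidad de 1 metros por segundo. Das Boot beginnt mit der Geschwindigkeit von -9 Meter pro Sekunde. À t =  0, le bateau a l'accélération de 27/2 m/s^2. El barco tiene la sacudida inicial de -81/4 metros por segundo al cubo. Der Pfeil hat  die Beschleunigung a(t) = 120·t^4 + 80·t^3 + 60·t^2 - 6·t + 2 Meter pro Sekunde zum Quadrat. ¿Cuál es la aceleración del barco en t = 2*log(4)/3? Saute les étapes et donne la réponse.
La respuesta es 27/8.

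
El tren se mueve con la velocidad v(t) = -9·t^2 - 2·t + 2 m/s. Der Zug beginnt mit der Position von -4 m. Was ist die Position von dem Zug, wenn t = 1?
Wir müssen das Integral unserer Gleichung für die Geschwindigkeit v(t) = -9·t^2 - 2·t + 2 1-mal finden. Die Stammfunktion von der Geschwindigkeit, mit x(0) = -4, ergibt die Position: x(t) = -3·t^3 - t^2 + 2·t - 4. Wir haben die Position x(t) = -3·t^3 - t^2 + 2·t - 4. Durch Einsetzen von t = 1: x(1) = -6.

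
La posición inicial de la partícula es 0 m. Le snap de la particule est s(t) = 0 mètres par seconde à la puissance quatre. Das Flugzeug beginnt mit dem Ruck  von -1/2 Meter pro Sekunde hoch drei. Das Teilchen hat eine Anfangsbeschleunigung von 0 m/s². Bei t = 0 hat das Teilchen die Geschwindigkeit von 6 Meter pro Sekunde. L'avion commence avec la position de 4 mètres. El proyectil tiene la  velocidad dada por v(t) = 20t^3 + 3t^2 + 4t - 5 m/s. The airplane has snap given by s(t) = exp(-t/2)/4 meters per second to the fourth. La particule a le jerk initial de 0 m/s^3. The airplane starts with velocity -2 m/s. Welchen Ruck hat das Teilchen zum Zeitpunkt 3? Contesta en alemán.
Wir müssen unsere Gleichung für den Snap s(t) = 0 1-mal integrieren. Die Stammfunktion von dem Snap, mit j(0) = 0, ergibt den Ruck: j(t) = 0. Mit j(t) = 0 und Einsetzen von t = 3, finden wir j = 0.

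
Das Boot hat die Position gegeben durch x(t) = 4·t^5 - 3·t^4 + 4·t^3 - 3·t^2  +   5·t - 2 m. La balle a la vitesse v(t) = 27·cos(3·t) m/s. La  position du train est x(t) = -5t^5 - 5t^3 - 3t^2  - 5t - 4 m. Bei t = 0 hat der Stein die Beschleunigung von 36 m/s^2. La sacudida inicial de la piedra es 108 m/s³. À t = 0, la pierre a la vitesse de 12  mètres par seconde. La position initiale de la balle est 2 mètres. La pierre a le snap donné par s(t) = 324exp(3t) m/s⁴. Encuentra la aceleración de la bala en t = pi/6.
Partiendo de la velocidad v(t) = 27·cos(3·t), tomamos 1 derivada. Tomando d/dt de v(t), encontramos a(t) = -81·sin(3·t). De la ecuación de la aceleración a(t) = -81·sin(3·t), sustituimos t = pi/6 para obtener a = -81.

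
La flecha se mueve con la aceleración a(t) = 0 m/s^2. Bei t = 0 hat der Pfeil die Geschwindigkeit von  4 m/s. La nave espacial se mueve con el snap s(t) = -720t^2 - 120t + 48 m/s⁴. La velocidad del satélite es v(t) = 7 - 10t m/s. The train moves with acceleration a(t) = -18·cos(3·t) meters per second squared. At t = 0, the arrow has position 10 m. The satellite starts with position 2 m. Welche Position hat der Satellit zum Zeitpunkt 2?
Wir müssen das Integral unserer Gleichung für die Geschwindigkeit v(t) = 7 - 10·t 1-mal finden. Durch Integration von der Geschwindigkeit und Verwendung der Anfangsbedingung x(0) = 2, erhalten wir x(t) = -5·t^2 + 7·t + 2. Mit x(t) = -5·t^2 + 7·t + 2 und Einsetzen von t = 2, finden wir x = -4.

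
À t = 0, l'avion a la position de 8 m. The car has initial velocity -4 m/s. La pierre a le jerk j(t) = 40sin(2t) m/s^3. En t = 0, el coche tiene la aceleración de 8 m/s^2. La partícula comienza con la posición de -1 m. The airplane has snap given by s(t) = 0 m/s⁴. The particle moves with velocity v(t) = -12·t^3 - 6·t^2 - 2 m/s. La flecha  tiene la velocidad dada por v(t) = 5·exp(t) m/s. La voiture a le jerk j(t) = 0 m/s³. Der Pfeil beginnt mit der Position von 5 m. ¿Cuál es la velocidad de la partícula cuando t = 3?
Tenemos la velocidad v(t) = -12·t^3 - 6·t^2 - 2. Sustituyendo t = 3: v(3) = -380.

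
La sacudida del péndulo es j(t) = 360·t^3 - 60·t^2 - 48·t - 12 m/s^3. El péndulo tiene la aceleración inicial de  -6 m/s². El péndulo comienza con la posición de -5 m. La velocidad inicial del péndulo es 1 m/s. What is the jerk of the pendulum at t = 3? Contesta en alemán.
Aus der Gleichung für den Ruck j(t) = 360·t^3 - 60·t^2 - 48·t - 12, setzen wir t = 3 ein und erhalten j = 9024.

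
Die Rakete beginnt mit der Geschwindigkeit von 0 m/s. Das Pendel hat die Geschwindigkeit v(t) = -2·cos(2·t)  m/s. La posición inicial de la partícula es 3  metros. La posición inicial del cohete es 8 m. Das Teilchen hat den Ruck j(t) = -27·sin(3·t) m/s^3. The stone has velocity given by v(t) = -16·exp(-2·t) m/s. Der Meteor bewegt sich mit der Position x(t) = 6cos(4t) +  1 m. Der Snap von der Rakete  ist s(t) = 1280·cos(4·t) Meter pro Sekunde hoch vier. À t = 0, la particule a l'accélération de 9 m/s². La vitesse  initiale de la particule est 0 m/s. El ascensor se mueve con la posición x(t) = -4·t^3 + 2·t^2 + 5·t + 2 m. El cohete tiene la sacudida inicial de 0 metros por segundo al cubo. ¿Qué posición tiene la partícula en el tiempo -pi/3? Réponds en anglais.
We must find the antiderivative of our jerk equation j(t) = -27·sin(3·t) 3 times. Integrating jerk and using the initial condition a(0) = 9, we get a(t) = 9·cos(3·t). Finding the antiderivative of a(t) and using v(0) = 0: v(t) = 3·sin(3·t). Taking ∫v(t)dt and applying x(0) = 3, we find x(t) = 4 - cos(3·t). We have position x(t) = 4 - cos(3·t). Substituting t = -pi/3: x(-pi/3) = 5.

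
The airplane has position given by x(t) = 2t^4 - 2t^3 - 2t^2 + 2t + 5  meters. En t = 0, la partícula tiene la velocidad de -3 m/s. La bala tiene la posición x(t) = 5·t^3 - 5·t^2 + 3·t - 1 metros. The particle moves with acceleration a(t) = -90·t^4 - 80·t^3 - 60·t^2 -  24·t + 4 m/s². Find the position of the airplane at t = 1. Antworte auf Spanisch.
De la ecuación de la posición x(t) = 2·t^4 - 2·t^3 - 2·t^2 + 2·t + 5, sustituimos t = 1 para obtener x = 5.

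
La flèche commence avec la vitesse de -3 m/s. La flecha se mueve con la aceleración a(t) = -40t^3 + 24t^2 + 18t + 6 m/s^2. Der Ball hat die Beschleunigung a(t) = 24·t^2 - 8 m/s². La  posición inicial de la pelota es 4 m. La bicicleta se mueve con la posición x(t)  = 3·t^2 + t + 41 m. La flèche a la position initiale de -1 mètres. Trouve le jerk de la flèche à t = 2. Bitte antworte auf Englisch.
Starting from acceleration a(t) = -40·t^3 + 24·t^2 + 18·t + 6, we take 1 derivative. Differentiating acceleration, we get jerk: j(t) = -120·t^2 + 48·t + 18. We have jerk j(t) = -120·t^2 + 48·t + 18. Substituting t = 2: j(2) = -366.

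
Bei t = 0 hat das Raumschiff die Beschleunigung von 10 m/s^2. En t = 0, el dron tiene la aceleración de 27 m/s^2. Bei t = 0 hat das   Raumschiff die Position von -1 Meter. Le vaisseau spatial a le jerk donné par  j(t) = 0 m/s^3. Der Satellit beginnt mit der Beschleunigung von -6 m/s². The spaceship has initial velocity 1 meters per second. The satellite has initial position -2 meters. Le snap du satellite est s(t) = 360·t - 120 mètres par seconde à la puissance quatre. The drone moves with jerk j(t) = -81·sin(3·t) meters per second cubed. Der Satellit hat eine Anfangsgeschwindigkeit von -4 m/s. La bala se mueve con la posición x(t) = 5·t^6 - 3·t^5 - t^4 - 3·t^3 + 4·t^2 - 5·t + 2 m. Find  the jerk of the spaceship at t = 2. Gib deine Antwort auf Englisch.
Using j(t) = 0 and substituting t = 2, we find j = 0.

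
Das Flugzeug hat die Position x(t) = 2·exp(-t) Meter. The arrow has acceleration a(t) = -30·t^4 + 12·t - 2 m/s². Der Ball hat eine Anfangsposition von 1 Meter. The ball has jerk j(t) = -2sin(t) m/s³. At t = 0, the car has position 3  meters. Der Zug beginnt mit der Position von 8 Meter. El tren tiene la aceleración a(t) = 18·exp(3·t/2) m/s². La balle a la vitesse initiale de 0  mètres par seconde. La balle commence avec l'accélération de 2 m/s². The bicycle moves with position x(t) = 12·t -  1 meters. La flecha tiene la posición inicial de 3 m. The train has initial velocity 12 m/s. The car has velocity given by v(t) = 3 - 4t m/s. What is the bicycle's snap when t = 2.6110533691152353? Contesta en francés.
Nous devons dériver notre équation de la position x(t) = 12·t - 1 4 fois. En prenant d/dt de x(t), nous trouvons v(t) = 12. En prenant d/dt de v(t), nous trouvons a(t) = 0. En prenant d/dt de a(t), nous trouvons j(t) = 0. En prenant d/dt de j(t), nous trouvons s(t) = 0. De l'équation du snap s(t) = 0, nous substituons t = 2.6110533691152353 pour obtenir s = 0.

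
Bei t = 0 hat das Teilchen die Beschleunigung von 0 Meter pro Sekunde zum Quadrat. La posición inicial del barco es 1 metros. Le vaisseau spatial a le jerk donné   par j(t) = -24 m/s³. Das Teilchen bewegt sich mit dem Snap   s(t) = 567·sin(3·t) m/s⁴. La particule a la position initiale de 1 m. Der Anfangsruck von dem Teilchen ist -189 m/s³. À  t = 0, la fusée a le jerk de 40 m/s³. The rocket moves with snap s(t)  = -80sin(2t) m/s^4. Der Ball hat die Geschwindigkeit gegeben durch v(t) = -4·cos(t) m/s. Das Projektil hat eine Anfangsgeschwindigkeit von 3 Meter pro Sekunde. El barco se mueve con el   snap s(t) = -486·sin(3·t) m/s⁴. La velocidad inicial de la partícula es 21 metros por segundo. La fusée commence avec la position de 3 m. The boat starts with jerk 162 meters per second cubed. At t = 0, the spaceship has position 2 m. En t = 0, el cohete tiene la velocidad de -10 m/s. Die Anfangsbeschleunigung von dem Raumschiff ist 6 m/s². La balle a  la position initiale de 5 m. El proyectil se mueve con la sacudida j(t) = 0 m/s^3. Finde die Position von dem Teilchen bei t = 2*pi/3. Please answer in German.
Wir müssen das Integral unserer Gleichung für den Snap s(t) = 567·sin(3·t) 4-mal finden. Mit ∫s(t)dt und Anwendung von j(0) = -189, finden wir j(t) = -189·cos(3·t). Mit ∫j(t)dt und Anwendung von a(0) = 0, finden wir a(t) = -63·sin(3·t). Das Integral von der Beschleunigung ist die Geschwindigkeit. Mit v(0) = 21 erhalten wir v(t) = 21·cos(3·t). Durch Integration von der Geschwindigkeit und Verwendung der Anfangsbedingung x(0) = 1, erhalten wir x(t) = 7·sin(3·t) + 1. Wir haben die Position x(t) = 7·sin(3·t) + 1. Durch Einsetzen von t = 2*pi/3: x(2*pi/3) = 1.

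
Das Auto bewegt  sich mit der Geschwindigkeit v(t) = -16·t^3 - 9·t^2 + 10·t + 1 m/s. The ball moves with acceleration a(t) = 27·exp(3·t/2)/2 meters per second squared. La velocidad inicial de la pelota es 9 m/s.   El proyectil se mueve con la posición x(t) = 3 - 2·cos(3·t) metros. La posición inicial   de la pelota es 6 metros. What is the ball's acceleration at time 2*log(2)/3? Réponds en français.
Nous avons l'accélération a(t) = 27·exp(3·t/2)/2. En substituant t = 2*log(2)/3: a(2*log(2)/3) = 27.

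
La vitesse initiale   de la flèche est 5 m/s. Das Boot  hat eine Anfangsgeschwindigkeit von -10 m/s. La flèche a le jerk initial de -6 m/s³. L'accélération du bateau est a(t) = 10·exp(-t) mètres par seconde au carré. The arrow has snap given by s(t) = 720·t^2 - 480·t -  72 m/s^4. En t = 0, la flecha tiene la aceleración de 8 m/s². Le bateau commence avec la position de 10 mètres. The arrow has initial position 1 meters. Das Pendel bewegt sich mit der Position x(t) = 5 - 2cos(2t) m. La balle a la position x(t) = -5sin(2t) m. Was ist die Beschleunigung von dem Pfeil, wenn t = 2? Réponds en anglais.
We need to integrate our snap equation s(t) = 720·t^2 - 480·t - 72 2 times. Finding the antiderivative of s(t) and using j(0) = -6: j(t) = 240·t^3 - 240·t^2 - 72·t - 6. The integral of jerk, with a(0) = 8, gives acceleration: a(t) = 60·t^4 - 80·t^3 - 36·t^2 - 6·t + 8. Using a(t) = 60·t^4 - 80·t^3 - 36·t^2 - 6·t + 8 and substituting t = 2, we find a = 172.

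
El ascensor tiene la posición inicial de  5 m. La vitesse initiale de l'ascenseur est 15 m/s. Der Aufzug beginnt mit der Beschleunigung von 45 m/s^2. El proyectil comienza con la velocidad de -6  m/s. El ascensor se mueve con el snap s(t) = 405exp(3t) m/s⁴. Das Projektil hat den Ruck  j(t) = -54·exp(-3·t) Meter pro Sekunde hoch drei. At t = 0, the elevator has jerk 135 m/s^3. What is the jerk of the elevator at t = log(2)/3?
We need to integrate our snap equation s(t) = 405·exp(3·t) 1 time. Finding the integral of s(t) and using j(0) = 135: j(t) = 135·exp(3·t). We have jerk j(t) = 135·exp(3·t). Substituting t = log(2)/3: j(log(2)/3) = 270.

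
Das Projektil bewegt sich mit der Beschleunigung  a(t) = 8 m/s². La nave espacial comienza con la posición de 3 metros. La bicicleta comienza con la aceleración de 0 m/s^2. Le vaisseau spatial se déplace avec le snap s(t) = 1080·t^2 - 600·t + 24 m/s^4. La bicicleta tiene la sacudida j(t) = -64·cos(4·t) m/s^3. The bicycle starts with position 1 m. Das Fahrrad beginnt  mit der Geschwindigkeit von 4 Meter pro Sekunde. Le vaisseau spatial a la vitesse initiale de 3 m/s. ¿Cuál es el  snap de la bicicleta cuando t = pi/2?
Partiendo de la sacudida j(t) = -64·cos(4·t), tomamos 1 derivada. Derivando la sacudida, obtenemos el snap: s(t) = 256·sin(4·t). Tenemos el snap s(t) = 256·sin(4·t). Sustituyendo t = pi/2: s(pi/2) = 0.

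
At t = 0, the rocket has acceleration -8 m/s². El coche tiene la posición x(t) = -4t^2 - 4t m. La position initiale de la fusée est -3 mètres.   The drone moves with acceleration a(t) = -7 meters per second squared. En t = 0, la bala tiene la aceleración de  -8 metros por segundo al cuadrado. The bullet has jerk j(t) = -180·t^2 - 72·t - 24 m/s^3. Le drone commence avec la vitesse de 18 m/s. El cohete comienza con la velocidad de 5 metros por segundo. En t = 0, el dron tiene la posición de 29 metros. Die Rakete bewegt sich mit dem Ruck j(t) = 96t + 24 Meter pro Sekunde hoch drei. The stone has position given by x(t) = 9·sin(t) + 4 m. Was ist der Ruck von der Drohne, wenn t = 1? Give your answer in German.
Ausgehend von der Beschleunigung a(t) = -7, nehmen wir 1 Ableitung. Die Ableitung von der Beschleunigung ergibt den Ruck: j(t) = 0. Mit j(t) = 0 und Einsetzen von t = 1, finden wir j = 0.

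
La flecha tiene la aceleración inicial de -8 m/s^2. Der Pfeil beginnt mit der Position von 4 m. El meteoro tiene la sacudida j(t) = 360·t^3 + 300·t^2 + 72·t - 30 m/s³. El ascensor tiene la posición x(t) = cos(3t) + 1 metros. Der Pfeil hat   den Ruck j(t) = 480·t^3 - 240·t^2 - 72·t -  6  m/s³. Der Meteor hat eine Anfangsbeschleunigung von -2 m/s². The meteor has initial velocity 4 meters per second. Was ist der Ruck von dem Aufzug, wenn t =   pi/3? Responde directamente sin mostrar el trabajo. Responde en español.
La sacudida en t = pi/3 es j = 0.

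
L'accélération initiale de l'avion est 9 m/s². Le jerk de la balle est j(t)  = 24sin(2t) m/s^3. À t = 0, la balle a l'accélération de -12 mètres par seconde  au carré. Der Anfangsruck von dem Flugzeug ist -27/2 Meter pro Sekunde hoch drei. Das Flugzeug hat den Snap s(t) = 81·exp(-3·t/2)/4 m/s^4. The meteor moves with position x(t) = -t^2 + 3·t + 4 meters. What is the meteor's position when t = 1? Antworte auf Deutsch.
Mit x(t) = -t^2 + 3·t + 4 und Einsetzen von t = 1, finden wir x = 6.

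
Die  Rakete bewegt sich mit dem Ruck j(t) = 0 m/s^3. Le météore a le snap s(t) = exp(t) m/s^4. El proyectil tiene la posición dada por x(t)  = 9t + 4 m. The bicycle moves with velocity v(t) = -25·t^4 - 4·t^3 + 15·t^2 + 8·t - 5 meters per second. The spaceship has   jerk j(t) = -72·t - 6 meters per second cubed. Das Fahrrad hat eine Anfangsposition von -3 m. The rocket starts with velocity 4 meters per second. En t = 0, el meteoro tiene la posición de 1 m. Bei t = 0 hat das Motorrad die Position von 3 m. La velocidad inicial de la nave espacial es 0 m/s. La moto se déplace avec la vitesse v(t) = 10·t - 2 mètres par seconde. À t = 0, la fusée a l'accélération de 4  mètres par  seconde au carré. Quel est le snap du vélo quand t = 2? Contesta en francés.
Nous devons dériver notre équation de la vitesse v(t) = -25·t^4 - 4·t^3 + 15·t^2 + 8·t - 5 3 fois. En dérivant la vitesse, nous obtenons l'accélération: a(t) = -100·t^3 - 12·t^2 + 30·t + 8. En dérivant l'accélération, nous obtenons le jerk: j(t) = -300·t^2 - 24·t + 30. En dérivant le jerk, nous obtenons le snap: s(t) = -600·t - 24. Nous avons le snap s(t) = -600·t - 24. En substituant t = 2: s(2) = -1224.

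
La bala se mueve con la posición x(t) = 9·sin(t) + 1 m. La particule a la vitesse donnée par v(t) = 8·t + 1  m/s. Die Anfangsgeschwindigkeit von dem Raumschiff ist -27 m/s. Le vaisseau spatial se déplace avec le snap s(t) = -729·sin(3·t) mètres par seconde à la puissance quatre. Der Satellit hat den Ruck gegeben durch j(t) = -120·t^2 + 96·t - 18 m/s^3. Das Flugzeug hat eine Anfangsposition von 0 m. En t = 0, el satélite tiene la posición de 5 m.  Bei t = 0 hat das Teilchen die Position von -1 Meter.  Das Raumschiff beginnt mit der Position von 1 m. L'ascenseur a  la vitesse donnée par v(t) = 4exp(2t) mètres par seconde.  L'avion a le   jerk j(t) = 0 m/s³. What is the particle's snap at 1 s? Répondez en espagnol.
Debemos derivar nuestra ecuación de la velocidad v(t) = 8·t + 1 3 veces. Tomando d/dt de v(t), encontramos a(t) = 8. Derivando la aceleración, obtenemos la sacudida: j(t) = 0. Derivando la sacudida, obtenemos el snap: s(t) = 0. Usando s(t) = 0 y sustituyendo t = 1, encontramos s = 0.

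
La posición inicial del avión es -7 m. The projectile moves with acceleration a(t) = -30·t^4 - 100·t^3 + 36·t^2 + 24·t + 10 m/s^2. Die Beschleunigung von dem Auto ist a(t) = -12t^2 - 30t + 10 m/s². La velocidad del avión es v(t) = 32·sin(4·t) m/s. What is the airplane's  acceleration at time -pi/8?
To solve this, we need to take 1 derivative of our velocity equation v(t) = 32·sin(4·t). The derivative of velocity gives acceleration: a(t) = 128·cos(4·t). We have acceleration a(t) = 128·cos(4·t). Substituting t = -pi/8: a(-pi/8) = 0.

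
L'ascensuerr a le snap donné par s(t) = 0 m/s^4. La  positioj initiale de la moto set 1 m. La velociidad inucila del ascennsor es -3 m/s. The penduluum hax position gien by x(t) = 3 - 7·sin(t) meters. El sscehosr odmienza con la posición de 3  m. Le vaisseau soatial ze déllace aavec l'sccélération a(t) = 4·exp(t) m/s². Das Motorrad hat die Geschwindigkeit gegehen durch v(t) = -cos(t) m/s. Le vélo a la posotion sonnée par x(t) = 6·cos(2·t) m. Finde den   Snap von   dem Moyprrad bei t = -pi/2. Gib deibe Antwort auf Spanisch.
Partiendo de la velocidad v(t) = -cos(t), tomamos 3 derivadas. Tomando d/dt de v(t), encontramos a(t) = sin(t). Tomando d/dt de a(t), encontramos j(t) = cos(t). La derivada de la sacudida da el snap: s(t) = -sin(t). Tenemos el snap s(t) = -sin(t). Sustituyendo t = -pi/2: s(-pi/2) = 1.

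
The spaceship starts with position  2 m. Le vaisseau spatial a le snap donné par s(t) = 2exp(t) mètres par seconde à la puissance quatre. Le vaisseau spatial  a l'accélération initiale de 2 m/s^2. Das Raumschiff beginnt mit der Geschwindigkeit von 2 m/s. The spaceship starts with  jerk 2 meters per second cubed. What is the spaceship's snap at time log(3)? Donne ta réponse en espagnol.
Usando s(t) = 2·exp(t) y sustituyendo t = log(3), encontramos s = 6.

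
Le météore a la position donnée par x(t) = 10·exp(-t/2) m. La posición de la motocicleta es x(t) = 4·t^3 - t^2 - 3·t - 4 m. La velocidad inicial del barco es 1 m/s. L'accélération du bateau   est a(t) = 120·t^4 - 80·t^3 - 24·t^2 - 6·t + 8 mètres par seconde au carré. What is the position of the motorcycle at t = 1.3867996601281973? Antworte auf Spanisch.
De la ecuación de la posición x(t) = 4·t^3 - t^2 - 3·t - 4, sustituimos t = 1.3867996601281973 para obtener x = 0.584833910658158.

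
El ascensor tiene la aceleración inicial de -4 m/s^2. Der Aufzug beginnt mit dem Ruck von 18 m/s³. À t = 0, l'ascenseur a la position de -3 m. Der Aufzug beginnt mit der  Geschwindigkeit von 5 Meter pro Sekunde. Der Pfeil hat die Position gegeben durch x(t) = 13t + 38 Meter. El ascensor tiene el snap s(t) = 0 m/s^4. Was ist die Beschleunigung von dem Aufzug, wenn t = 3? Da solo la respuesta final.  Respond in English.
a(3) = 50.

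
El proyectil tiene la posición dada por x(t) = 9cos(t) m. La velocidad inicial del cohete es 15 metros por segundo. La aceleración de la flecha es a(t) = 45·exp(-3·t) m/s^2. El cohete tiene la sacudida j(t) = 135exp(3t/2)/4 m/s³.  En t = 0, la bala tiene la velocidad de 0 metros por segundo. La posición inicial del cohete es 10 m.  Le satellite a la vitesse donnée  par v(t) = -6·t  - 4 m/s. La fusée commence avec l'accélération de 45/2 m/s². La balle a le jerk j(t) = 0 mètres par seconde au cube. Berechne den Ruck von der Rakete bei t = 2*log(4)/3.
Aus der Gleichung für den Ruck j(t) = 135·exp(3·t/2)/4, setzen wir t = 2*log(4)/3 ein und erhalten j = 135.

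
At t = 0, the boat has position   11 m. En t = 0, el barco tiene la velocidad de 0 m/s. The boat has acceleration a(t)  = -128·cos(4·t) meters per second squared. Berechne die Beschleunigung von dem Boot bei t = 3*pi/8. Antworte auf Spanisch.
De la ecuación de la aceleración a(t) = -128·cos(4·t), sustituimos t = 3*pi/8 para obtener a = 0.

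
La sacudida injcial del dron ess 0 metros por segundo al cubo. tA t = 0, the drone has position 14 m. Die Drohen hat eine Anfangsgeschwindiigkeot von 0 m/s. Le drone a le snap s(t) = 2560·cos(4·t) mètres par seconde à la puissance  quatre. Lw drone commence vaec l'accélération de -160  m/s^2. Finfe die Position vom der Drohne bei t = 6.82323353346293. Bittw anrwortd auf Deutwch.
Um dies zu lösen, müssen wir 4 Integrale unserer Gleichung für den Snap s(t) = 2560·cos(4·t) finden. Die Stammfunktion von dem Snap ist der Ruck. Mit j(0) = 0 erhalten wir j(t) = 640·sin(4·t). Die Stammfunktion von dem Ruck, mit a(0) = -160, ergibt die Beschleunigung: a(t) = -160·cos(4·t). Das Integral von der Beschleunigung ist die Geschwindigkeit. Mit v(0) = 0 erhalten wir v(t) = -40·sin(4·t). Durch Integration von der Geschwindigkeit und Verwendung der Anfangsbedingung x(0) = 14, erhalten wir x(t) = 10·cos(4·t) + 4. Mit x(t) = 10·cos(4·t) + 4 und Einsetzen von t = 6.82323353346293, finden wir x = -1.55859514047557.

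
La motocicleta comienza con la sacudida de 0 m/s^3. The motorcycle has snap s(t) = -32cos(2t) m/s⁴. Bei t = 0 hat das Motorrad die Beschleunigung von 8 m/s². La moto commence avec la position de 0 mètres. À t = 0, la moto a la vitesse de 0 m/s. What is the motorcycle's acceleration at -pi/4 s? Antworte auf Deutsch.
Um dies zu lösen, müssen wir 2 Stammfunktionen unserer Gleichung für den Snap s(t) = -32·cos(2·t) finden. Mit ∫s(t)dt und Anwendung von j(0) = 0, finden wir j(t) = -16·sin(2·t). Mit ∫j(t)dt und Anwendung von a(0) = 8, finden wir a(t) = 8·cos(2·t). Wir haben die Beschleunigung a(t) = 8·cos(2·t). Durch Einsetzen von t = -pi/4: a(-pi/4) = 0.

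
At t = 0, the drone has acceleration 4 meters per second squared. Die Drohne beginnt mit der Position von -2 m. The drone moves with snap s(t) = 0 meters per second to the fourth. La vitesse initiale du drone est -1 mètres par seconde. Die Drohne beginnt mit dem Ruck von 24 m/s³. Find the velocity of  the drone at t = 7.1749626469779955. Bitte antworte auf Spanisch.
Partiendo del snap s(t) = 0, tomamos 3 integrales. Tomando ∫s(t)dt y aplicando j(0) = 24, encontramos j(t) = 24. La antiderivada de la sacudida, con a(0) = 4, da la aceleración: a(t) = 24·t + 4. Tomando ∫a(t)dt y aplicando v(0) = -1, encontramos v(t) = 12·t^2 + 4·t - 1. Usando v(t) = 12·t^2 + 4·t - 1 y sustituyendo t = 7.1749626469779955, encontramos v = 645.460918414266.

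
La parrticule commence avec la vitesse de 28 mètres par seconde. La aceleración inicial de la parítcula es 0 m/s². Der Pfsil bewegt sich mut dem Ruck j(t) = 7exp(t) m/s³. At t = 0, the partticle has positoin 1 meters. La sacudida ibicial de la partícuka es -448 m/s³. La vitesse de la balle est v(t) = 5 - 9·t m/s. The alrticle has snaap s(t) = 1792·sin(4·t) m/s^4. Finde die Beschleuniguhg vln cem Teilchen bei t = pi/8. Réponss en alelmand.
Ausgehend von dem Snap s(t) = 1792·sin(4·t), nehmen wir 2 Integrale. Durch Integration von dem Snap und Verwendung der Anfangsbedingung j(0) = -448, erhalten wir j(t) = -448·cos(4·t). Mit ∫j(t)dt und Anwendung von a(0) = 0, finden wir a(t) = -112·sin(4·t). Mit a(t) = -112·sin(4·t) und Einsetzen von t = pi/8, finden wir a = -112.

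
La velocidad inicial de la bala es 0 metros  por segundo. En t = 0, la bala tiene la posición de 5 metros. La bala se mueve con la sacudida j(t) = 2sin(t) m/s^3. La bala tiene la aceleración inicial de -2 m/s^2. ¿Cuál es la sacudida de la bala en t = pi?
Usando j(t) = 2·sin(t) y sustituyendo t = pi, encontramos j = 0.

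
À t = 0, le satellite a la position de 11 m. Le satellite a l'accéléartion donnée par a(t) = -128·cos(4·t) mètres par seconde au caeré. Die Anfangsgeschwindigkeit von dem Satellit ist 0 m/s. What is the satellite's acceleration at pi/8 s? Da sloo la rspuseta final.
a(pi/8) = 0.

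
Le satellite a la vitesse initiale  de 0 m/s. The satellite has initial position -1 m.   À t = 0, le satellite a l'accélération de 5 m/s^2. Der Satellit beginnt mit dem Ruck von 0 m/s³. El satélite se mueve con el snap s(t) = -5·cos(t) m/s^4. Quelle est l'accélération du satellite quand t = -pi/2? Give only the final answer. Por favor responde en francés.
La réponse est 0.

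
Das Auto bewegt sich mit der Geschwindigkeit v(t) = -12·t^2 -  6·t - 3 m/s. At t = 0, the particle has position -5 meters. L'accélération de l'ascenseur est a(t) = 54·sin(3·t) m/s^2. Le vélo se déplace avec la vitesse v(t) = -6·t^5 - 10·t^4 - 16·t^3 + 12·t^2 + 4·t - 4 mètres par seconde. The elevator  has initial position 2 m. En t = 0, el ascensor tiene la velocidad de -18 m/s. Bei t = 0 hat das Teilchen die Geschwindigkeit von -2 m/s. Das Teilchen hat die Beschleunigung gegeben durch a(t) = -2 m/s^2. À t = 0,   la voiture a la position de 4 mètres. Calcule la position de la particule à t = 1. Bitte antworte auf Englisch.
We need to integrate our acceleration equation a(t) = -2 2 times. Integrating acceleration and using the initial condition v(0) = -2, we get v(t) = -2·t - 2. Finding the antiderivative of v(t) and using x(0) = -5: x(t) = -t^2 - 2·t - 5. We have position x(t) = -t^2 - 2·t - 5. Substituting t = 1: x(1) = -8.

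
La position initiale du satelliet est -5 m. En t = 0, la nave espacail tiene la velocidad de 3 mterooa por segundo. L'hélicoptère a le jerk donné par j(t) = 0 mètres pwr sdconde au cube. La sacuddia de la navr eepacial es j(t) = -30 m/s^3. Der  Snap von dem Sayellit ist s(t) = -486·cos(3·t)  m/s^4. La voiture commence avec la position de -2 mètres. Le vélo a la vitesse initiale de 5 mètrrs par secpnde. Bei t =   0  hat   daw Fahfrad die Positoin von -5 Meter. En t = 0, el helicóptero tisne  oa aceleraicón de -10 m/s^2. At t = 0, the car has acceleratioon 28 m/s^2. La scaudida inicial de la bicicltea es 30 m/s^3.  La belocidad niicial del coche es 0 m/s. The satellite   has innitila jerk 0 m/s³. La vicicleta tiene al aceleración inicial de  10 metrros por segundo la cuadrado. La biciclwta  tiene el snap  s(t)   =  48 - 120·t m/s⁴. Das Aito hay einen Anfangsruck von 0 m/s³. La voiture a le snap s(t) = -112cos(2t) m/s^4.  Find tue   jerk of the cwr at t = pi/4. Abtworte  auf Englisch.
To solve this, we need to take 1 antiderivative of our snap equation s(t) = -112·cos(2·t). Finding the integral of s(t) and using j(0) = 0: j(t) = -56·sin(2·t). We have jerk j(t) = -56·sin(2·t). Substituting t = pi/4: j(pi/4) = -56.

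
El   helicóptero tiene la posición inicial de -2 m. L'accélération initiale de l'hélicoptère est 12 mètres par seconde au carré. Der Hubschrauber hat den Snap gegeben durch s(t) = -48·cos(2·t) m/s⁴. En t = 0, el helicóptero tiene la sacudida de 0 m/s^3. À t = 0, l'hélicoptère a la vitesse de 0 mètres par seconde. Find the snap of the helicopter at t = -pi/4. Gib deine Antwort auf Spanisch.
De la ecuación del snap s(t) = -48·cos(2·t), sustituimos t = -pi/4 para obtener s = 0.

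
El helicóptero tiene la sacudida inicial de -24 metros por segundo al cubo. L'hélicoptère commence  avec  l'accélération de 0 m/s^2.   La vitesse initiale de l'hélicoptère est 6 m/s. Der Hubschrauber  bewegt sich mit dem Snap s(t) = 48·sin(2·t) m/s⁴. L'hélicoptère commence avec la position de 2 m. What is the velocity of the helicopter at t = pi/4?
To find the answer, we compute 3 antiderivatives of s(t) = 48·sin(2·t). Integrating snap and using the initial condition j(0) = -24, we get j(t) = -24·cos(2·t). Finding the integral of j(t) and using a(0) = 0: a(t) = -12·sin(2·t). Integrating acceleration and using the initial condition v(0) = 6, we get v(t) = 6·cos(2·t). Using v(t) = 6·cos(2·t) and substituting t = pi/4, we find v = 0.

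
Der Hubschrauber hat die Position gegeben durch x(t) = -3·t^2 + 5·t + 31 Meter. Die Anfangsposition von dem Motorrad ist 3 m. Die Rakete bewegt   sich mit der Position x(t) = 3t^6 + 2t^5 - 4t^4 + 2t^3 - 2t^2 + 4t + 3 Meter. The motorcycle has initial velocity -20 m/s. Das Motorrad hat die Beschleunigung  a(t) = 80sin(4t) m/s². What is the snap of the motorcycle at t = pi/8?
We must differentiate our acceleration equation a(t) = 80·sin(4·t) 2 times. Taking d/dt of a(t), we find j(t) = 320·cos(4·t). Differentiating jerk, we get snap: s(t) = -1280·sin(4·t). From the given snap equation s(t) = -1280·sin(4·t), we substitute t = pi/8 to get s = -1280.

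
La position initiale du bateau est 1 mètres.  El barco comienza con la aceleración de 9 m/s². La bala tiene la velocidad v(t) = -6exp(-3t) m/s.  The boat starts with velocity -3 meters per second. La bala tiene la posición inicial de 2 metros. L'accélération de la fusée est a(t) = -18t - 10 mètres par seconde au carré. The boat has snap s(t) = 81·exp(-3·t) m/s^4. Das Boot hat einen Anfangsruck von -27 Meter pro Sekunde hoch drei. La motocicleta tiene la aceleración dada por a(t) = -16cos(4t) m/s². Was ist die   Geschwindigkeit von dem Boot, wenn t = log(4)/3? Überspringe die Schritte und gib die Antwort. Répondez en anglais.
The velocity at t = log(4)/3 is v = -3/4.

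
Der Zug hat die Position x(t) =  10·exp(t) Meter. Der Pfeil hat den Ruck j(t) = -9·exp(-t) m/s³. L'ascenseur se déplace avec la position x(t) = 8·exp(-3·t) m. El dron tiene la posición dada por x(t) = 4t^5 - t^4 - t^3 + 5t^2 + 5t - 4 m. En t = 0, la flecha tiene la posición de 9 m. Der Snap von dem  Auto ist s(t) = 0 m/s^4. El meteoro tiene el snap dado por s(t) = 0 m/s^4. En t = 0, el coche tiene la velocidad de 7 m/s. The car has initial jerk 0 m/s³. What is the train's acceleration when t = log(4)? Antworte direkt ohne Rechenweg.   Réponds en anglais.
The acceleration at t = log(4) is a = 40.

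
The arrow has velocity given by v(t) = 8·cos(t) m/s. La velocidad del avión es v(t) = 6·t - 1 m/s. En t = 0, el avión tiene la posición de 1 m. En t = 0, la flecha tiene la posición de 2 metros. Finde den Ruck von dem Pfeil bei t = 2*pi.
Wir müssen unsere Gleichung für die Geschwindigkeit v(t) = 8·cos(t) 2-mal ableiten. Durch Ableiten von der Geschwindigkeit erhalten wir die Beschleunigung: a(t) = -8·sin(t). Mit d/dt von a(t) finden wir j(t) = -8·cos(t). Mit j(t) = -8·cos(t) und Einsetzen von t = 2*pi, finden wir j = -8.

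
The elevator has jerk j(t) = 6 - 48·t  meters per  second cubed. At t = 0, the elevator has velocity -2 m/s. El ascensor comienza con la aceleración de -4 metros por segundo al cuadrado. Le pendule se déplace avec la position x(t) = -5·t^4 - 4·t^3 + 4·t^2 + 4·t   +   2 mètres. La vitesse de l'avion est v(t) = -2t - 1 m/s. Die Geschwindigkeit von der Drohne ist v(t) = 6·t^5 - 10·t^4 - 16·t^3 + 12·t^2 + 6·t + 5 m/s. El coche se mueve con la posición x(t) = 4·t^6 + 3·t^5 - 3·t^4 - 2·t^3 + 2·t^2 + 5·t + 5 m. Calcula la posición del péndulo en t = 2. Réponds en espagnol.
De la ecuación de la posición x(t) = -5·t^4 - 4·t^3 + 4·t^2 + 4·t + 2, sustituimos t = 2 para obtener x = -86.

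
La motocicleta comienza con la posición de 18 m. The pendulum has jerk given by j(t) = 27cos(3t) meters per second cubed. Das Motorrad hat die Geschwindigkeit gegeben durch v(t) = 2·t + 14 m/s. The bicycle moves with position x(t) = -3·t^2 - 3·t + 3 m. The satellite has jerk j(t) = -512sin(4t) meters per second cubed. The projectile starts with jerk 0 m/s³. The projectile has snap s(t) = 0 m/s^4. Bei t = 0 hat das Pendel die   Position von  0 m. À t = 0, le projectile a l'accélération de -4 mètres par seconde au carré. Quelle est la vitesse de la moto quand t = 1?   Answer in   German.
Aus der Gleichung für die Geschwindigkeit v(t) = 2·t + 14, setzen wir t = 1 ein und erhalten v = 16.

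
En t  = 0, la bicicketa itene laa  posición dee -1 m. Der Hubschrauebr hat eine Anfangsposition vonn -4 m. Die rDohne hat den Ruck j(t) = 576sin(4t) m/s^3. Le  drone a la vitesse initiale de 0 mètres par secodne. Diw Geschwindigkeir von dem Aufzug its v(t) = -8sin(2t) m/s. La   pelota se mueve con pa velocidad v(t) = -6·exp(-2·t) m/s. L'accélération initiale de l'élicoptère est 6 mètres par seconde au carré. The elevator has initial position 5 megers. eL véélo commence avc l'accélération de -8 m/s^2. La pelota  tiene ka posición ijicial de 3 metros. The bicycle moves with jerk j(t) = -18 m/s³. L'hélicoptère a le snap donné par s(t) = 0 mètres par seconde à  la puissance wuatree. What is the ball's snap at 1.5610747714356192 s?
We must differentiate our velocity equation v(t) = -6·exp(-2·t) 3 times. Taking d/dt of v(t), we find a(t) = 12·exp(-2·t). Taking d/dt of a(t), we find j(t) = -24·exp(-2·t). The derivative of jerk gives snap: s(t) = 48·exp(-2·t). We have snap s(t) = 48·exp(-2·t). Substituting t = 1.5610747714356192: s(1.5610747714356192) = 2.11499292647557.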